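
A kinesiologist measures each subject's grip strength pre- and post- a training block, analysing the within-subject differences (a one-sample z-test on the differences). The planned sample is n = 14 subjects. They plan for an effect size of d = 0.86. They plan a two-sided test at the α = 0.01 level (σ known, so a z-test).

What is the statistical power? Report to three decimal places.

Noncentrality parameter: δ = d·√n = 0.86 × √14 = 3.2178
Two-sided α = 0.01 → critical value z_{0.005} = 2.576.
Power = Φ(δ − 2.576) + Φ(−δ − 2.576) = Φ(0.642) + Φ(-5.794) = 0.7396 + 0.0000 = 0.7396.

Power ≈ 0.740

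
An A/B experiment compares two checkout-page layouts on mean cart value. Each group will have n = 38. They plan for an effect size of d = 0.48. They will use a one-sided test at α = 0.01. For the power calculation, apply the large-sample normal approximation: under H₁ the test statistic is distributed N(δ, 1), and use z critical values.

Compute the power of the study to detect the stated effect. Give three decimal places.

Noncentrality parameter: δ = d·√(n/2) = 0.48 × √(38/2) = 2.0923
Critical value for a one-sided test at α = 0.01: z_α = 2.326.
Power = P(Z > 2.326 − δ) = Φ(-0.234) = 0.4075.

Power ≈ 0.407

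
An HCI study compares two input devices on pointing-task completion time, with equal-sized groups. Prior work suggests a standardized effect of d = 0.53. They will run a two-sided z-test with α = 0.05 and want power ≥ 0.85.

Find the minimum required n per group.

For power 0.85 need Φ(δ − z_{0.025}) = 0.85, so δ = z_{0.025} + z_{0.15} = 1.960 + 1.036 = 2.996.
(The Φ(−δ − z_{α/2}) term is vanishingly small for δ > 0 and is dropped in the standard sample-size formula.)
δ = d·√(n/2) ⇒ n = 2(δ/d)² = 2 × (2.996 / 0.53)² = 63.93.
Rounding up, n = 64 per group.

n = 64 per group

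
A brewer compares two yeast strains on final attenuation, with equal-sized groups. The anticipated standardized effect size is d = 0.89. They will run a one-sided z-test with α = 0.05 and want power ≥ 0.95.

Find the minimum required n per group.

n = 28 per group

For power 0.95 need Φ(δ − z_{0.05}) = 0.95, so δ = z_{0.05} + z_{0.05} = 1.645 + 1.645 = 3.290.
δ = d·√(n/2) ⇒ n = 2(δ/d)² = 2 × (3.290 / 0.89)² = 27.33.
Round up to the next whole unit.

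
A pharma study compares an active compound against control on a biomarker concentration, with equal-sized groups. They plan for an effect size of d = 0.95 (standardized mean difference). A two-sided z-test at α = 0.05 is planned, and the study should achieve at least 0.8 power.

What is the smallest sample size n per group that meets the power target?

Set Φ(δ − 1.960) = 0.8; then δ − 1.960 = Φ⁻¹(0.8) = 0.842, giving δ = 2.802.
(Ignoring the negligible lower-tail rejection probability gives the usual closed-form inversion.)
δ = d·√(n/2) ⇒ n = 2(δ/d)² = 2 × (2.802 / 0.95)² = 17.39.
Rounding up, n = 18 per group.

n = 18 per group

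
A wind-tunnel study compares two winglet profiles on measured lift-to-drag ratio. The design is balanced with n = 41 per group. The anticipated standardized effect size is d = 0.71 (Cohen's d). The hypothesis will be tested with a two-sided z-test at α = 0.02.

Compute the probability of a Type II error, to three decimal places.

Noncentrality parameter: δ = d·√(n/2) = 0.71 × √(41/2) = 3.2147
Critical value for a two-sided test at α = 0.02: z_{α/2} = 2.326.
Power = Φ(δ − 2.326) + Φ(−δ − 2.326) = Φ(0.888) + Φ(-5.541) = 0.8128 + 0.0000 = 0.8128.
Type II error: β = 1 − power = 1 − 0.8128 = 0.1872.

β ≈ 0.187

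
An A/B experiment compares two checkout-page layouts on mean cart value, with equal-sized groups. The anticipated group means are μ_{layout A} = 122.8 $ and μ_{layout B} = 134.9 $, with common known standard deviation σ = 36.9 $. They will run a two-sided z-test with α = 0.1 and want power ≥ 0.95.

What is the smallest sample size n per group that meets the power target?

n = 202 per group

Standardized effect: d = |μ_{layout A} − μ_{layout B}| / σ = |122.8 − 134.9| / 36.9 = 0.3279
Set Φ(δ − 1.645) = 0.95; then δ − 1.645 = Φ⁻¹(0.95) = 1.645, giving δ = 3.290.
(Ignoring the negligible lower-tail rejection probability gives the usual closed-form inversion.)
δ = d·√(n/2) ⇒ n = 2(δ/d)² = 2 × (3.290 / 0.3279)² = 201.29.
Round up to the next whole unit.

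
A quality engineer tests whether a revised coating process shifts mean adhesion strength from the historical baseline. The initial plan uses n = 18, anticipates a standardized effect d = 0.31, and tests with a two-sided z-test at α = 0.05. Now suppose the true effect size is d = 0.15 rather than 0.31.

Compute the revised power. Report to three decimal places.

Power ≈ 0.098

With d = 0.15: δ = d·√n = 0.15 × √18 = 0.6364. Critical value z_{0.025} = 1.960.
Revised power = Φ(δ − 1.960) + Φ(−δ − 1.960) = Φ(-1.324) + Φ(-2.596) = 0.0928 + 0.0047 = 0.0975.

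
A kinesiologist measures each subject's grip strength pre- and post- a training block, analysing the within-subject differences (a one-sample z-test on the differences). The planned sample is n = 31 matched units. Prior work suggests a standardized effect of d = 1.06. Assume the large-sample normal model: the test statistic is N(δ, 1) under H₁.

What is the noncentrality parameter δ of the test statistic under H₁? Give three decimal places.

δ = d·√n = 1.06 × √31 = 5.9018

δ ≈ 5.902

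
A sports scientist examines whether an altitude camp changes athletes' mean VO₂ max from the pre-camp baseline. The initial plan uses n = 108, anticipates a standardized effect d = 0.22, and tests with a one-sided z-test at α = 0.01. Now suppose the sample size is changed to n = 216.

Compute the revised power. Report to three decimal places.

With n = 216: δ = d·√n = 0.22 × √216 = 3.2333. Critical value z_{0.01} = 2.326.
Revised power = P(Z > 2.326 − δ) = Φ(0.907) = 0.8178.

Power ≈ 0.818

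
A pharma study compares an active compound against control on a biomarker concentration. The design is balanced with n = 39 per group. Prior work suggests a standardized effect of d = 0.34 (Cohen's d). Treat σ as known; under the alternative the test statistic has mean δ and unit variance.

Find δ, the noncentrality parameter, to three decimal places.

The noncentrality parameter scales effect size by the design's sample-size factor: δ = d·√(n/2) = 0.34 × √(39/2) = 1.5014

δ ≈ 1.501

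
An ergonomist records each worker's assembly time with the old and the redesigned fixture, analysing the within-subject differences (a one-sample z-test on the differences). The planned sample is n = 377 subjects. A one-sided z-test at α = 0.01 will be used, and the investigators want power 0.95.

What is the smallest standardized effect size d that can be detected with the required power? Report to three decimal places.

d ≈ 0.205

Required noncentrality: δ = z_{0.01} + z_{0.05} = 2.326 + 1.645 = 3.971.
δ = d·√n ⇒ d = δ/√n = 3.971/√377 = 0.2045.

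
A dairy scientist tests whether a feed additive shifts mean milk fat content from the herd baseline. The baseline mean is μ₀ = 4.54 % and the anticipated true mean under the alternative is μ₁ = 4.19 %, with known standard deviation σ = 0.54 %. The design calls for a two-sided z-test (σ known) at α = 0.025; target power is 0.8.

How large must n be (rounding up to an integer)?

Standardized effect: d = |μ₁ − μ₀| / σ = |4.19 − 4.54| / 0.54 = 0.6481
Set Φ(δ − 2.241) = 0.8; then δ − 2.241 = Φ⁻¹(0.8) = 0.842, giving δ = 3.083.
(The Φ(−δ − z_{α/2}) term is vanishingly small for δ > 0 and is dropped in the standard sample-size formula.)
δ = d·√n ⇒ n = (δ/d)² = (3.083 / 0.6481)² = 22.63.
Round up to the next whole unit.

n = 23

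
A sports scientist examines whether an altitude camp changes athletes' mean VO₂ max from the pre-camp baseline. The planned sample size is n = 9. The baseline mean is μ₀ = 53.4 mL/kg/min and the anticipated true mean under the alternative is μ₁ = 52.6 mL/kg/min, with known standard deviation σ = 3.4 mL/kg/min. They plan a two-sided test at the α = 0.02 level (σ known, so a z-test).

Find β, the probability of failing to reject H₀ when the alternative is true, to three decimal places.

β ≈ 0.946

Standardized effect: d = |μ₁ − μ₀| / σ = |52.6 − 53.4| / 3.4 = 0.2353
Noncentrality parameter: δ = d·√n = 0.2353 × √9 = 0.7059
Critical value for a two-sided test at α = 0.02: z_{α/2} = 2.326.
Power = Φ(δ − 2.326) + Φ(−δ − 2.326) = Φ(-1.620) + Φ(-3.032) = 0.0526 + 0.0012 = 0.0538.
Type II error: β = 1 − power = 1 − 0.0538 = 0.9462.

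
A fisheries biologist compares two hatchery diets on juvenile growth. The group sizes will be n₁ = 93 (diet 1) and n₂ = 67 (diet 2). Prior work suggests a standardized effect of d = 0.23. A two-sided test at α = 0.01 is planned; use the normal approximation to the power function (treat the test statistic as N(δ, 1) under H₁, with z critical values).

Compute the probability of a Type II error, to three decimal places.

β ≈ 0.873

Noncentrality parameter: δ = d / √(1/n₁ + 1/n₂) = 0.23 / √(1/93 + 1/67) = 1.4353
Two-sided α = 0.01 → critical value z_{0.005} = 2.576.
Power = Φ(δ − 2.576) + Φ(−δ − 2.576) = Φ(-1.141) + Φ(-4.011) = 0.1270 + 0.0000 = 0.1271.
Type II error: β = 1 − power = 1 − 0.1271 = 0.8729.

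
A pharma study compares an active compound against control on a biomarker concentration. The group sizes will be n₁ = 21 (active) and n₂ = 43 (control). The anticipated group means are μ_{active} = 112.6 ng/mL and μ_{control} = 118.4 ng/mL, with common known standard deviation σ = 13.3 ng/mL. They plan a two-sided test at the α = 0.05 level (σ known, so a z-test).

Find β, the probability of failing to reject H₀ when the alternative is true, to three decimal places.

Standardized effect: d = |μ_{active} − μ_{control}| / σ = |112.6 − 118.4| / 13.3 = 0.4361
Noncentrality parameter: λ = d / √(1/n₁ + 1/n₂) = 0.4361 / √(1/21 + 1/43) = 1.6381
Critical value for a two-sided test at α = 0.05: z_{α/2} = 1.960.
Power = Φ(λ − 1.960) + Φ(−λ − 1.960) = Φ(-0.322) + Φ(-3.598) = 0.3738 + 0.0002 = 0.3739.
Type II error: β = 1 − power = 1 − 0.3739 = 0.6261.

β ≈ 0.626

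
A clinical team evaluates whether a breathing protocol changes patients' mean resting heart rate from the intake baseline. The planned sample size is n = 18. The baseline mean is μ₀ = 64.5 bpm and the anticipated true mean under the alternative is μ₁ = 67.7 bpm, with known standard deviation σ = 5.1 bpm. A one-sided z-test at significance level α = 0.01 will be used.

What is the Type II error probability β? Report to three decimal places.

β ≈ 0.369

Standardized effect: d = |μ₁ − μ₀| / σ = |67.7 − 64.5| / 5.1 = 0.6275
Noncentrality parameter: λ = d·√n = 0.6275 × √18 = 2.6620
Critical value for a one-sided test at α = 0.01: z_α = 2.326.
Power = P(Z > 2.326 − λ) = Φ(0.336) = 0.6315.
Type II error: β = 1 − power = 1 − 0.6315 = 0.3685.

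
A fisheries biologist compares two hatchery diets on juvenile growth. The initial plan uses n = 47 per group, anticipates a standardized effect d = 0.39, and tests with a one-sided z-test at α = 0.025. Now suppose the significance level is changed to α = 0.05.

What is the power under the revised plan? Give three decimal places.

δ = d·√(n/2) = 0.39 × √(47/2) = 1.8906 (unchanged). New critical value: z_{0.05} = 1.645.
Revised power = P(Z > 1.645 − δ) = Φ(0.246) = 0.5971.

Power ≈ 0.597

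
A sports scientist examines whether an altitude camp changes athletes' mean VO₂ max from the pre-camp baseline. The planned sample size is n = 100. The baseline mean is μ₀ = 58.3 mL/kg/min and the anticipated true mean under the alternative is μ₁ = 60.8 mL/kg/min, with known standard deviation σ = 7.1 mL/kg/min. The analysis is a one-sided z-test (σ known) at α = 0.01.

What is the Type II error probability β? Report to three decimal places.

Standardized effect: d = |μ₁ − μ₀| / σ = |60.8 − 58.3| / 7.1 = 0.3521
Noncentrality parameter: δ = d·√n = 0.3521 × √100 = 3.5211
One-sided α = 0.01 → critical value z_{0.01} = 2.326.
Power = Φ(δ − 2.326) = Φ(1.195) = 0.8839.
Type II error: β = 1 − power = 1 − 0.8839 = 0.1161.

β ≈ 0.116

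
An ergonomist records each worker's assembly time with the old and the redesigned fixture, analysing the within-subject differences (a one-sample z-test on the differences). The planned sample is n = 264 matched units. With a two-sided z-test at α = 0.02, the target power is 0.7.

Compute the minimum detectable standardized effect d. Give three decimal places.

Need Φ(δ − 2.326) = 0.7, so δ = 2.326 + 0.524 = 2.851.
(The second rejection-region term Φ(−δ − z_{α/2}) is negligible and dropped.)
δ = d·√n ⇒ d = δ/√n = 2.851/√264 = 0.1755.

d ≈ 0.175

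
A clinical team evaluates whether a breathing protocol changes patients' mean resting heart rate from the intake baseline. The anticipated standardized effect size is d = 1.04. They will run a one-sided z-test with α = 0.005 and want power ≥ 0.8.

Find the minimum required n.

n = 11

For power 0.8 need Φ(δ − z_{0.005}) = 0.8, so δ = z_{0.005} + z_{0.20} = 2.576 + 0.842 = 3.417.
δ = d·√n ⇒ n = (δ/d)² = (3.417 / 1.04)² = 10.80.
Round up to the next whole unit.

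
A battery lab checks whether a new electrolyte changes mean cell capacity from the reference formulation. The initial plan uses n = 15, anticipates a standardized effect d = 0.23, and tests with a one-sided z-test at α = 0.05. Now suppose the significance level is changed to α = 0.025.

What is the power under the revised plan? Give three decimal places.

Power ≈ 0.142

δ = d·√n = 0.23 × √15 = 0.8908 (unchanged). New critical value: z_{0.025} = 1.960.
Revised power = Φ(δ − 1.960) = Φ(-1.069) = 0.1425.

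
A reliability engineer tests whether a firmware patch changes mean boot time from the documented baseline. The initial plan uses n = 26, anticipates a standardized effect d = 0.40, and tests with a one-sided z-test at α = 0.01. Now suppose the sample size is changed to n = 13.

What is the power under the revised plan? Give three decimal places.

With n = 13: δ = d·√n = 0.40 × √13 = 1.4422. Critical value z_{0.01} = 2.326.
Revised power = P(Z > 2.326 − δ) = Φ(-0.884) = 0.1883.

Power ≈ 0.188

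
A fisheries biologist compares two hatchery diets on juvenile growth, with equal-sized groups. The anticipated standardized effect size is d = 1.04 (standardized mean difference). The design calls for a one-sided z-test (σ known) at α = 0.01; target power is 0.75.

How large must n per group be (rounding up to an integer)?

Set Φ(δ − 2.326) = 0.75; then δ − 2.326 = Φ⁻¹(0.75) = 0.674, giving δ = 3.001.
δ = d·√(n/2) ⇒ n = 2(δ/d)² = 2 × (3.001 / 1.04)² = 16.65.
Rounding up, n = 17 per group.

n = 17 per group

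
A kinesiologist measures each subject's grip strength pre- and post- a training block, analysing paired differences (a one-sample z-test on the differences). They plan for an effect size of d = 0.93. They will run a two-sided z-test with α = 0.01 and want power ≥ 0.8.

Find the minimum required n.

n = 14

For power 0.8 need Φ(δ − z_{0.005}) = 0.8, so δ = z_{0.005} + z_{0.20} = 2.576 + 0.842 = 3.417.
(Ignoring the negligible lower-tail rejection probability gives the usual closed-form inversion.)
δ = d·√n ⇒ n = (δ/d)² = (3.417 / 0.93)² = 13.50.
Rounding up, n = 14.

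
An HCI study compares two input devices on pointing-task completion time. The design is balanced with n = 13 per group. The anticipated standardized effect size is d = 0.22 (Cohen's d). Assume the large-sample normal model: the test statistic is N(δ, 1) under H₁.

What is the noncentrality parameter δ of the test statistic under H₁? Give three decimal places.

δ = d·√(n/2) = 0.22 × √(13/2) = 0.5609

δ ≈ 0.561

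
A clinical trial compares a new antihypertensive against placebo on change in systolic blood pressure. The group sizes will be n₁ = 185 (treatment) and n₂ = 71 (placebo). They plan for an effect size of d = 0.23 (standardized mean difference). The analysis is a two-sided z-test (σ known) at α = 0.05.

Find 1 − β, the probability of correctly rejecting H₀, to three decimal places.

Noncentrality parameter: δ = d / √(1/n₁ + 1/n₂) = 0.23 / √(1/185 + 1/71) = 1.6475
Two-sided α = 0.05 → critical value z_{0.025} = 1.960.
Power = Φ(δ − 1.960) + Φ(−δ − 1.960) = Φ(-0.312) + Φ(-3.607) = 0.3773 + 0.0002 = 0.3775.

Power ≈ 0.377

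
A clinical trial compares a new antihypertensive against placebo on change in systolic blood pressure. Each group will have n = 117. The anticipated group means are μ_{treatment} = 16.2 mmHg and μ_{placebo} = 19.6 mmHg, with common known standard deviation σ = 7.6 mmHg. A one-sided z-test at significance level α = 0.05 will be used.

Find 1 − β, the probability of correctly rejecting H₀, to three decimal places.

Power ≈ 0.962

Standardized effect: d = |μ_{treatment} − μ_{placebo}| / σ = |16.2 − 19.6| / 7.6 = 0.4474
Noncentrality parameter: δ = d·√(n/2) = 0.4474 × √(117/2) = 3.4217
Critical value for a one-sided test at α = 0.05: z_α = 1.645.
Power = P(Z > 1.645 − δ) = Φ(1.777) = 0.9622.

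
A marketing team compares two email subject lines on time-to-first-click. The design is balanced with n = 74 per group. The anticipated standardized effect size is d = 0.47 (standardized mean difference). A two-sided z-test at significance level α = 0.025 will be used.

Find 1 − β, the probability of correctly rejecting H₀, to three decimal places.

Power ≈ 0.732

Noncentrality parameter: δ = d·√(n/2) = 0.47 × √(74/2) = 2.8589
Critical value for a two-sided test at α = 0.025: z_{α/2} = 2.241.
Power = Φ(δ − 2.241) + Φ(−δ − 2.241) = Φ(0.617) + Φ(-5.100) = 0.7315 + 0.0000 = 0.7315.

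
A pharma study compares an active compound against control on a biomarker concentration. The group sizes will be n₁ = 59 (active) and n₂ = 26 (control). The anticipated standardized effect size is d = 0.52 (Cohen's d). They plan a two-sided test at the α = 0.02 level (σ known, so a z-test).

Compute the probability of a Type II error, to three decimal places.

Noncentrality parameter: δ = d / √(1/n₁ + 1/n₂) = 0.52 / √(1/59 + 1/26) = 2.2091
Critical value for a two-sided test at α = 0.02: z_{α/2} = 2.326.
Power = Φ(δ − 2.326) + Φ(−δ − 2.326) = Φ(-0.117) + Φ(-4.535) = 0.4533 + 0.0000 = 0.4533.
Type II error: β = 1 − power = 1 − 0.4533 = 0.5467.

β ≈ 0.547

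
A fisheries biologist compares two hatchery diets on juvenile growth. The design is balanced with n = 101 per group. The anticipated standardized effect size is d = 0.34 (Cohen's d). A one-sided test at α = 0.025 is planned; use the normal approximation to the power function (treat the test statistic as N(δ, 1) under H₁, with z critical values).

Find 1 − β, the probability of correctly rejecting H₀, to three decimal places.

Power ≈ 0.676

Noncentrality parameter: δ = d·√(n/2) = 0.34 × √(101/2) = 2.4162
One-sided α = 0.025 → critical value z_{0.025} = 1.960.
Power = Φ(δ − 1.960) = Φ(0.456) = 0.6759.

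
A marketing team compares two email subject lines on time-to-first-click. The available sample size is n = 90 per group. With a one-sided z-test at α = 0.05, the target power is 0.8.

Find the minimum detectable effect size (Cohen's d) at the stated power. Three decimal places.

d ≈ 0.371

Required noncentrality: δ = z_{0.05} + z_{0.20} = 1.645 + 0.842 = 2.486.
δ = d·√(n/2) ⇒ d = δ/√(n/2) = 2.486/√(90/2) = 0.3707.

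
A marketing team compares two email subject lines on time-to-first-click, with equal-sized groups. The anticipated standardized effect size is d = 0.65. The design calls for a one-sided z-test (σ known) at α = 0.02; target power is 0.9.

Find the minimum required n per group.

Set Φ(δ − 2.054) = 0.9; then δ − 2.054 = Φ⁻¹(0.9) = 1.282, giving δ = 3.335.
δ = d·√(n/2) ⇒ n = 2(δ/d)² = 2 × (3.335 / 0.65)² = 52.66.
Rounding up, n = 53 per group.

n = 53 per group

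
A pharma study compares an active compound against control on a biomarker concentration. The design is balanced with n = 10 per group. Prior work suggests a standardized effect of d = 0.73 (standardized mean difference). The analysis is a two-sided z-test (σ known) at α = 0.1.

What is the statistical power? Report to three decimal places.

Noncentrality parameter: δ = d·√(n/2) = 0.73 × √(10/2) = 1.6323
Critical value for a two-sided test at α = 0.1: z_{α/2} = 1.645.
Power = Φ(δ − 1.645) + Φ(−δ − 1.645) = Φ(-0.013) + Φ(-3.277) = 0.4950 + 0.0005 = 0.4955.

Power ≈ 0.496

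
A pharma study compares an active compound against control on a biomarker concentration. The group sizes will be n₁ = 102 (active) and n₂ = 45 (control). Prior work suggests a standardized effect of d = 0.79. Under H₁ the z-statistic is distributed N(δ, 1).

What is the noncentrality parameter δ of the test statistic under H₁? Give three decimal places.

δ ≈ 4.414

The noncentrality parameter scales effect size by the design's sample-size factor: δ = d / √(1/n₁ + 1/n₂) = 0.79 / √(1/102 + 1/45) = 4.4144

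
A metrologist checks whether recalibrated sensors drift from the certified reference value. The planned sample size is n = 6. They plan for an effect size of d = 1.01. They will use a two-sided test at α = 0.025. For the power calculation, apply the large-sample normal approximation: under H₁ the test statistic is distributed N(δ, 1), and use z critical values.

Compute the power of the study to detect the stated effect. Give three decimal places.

Power ≈ 0.592

Noncentrality parameter: δ = d·√n = 1.01 × √6 = 2.4740
Critical value for a two-sided test at α = 0.025: z_{α/2} = 2.241.
Power = Φ(δ − 2.241) + Φ(−δ − 2.241) = Φ(0.233) + Φ(-4.715) = 0.5920 + 0.0000 = 0.5920.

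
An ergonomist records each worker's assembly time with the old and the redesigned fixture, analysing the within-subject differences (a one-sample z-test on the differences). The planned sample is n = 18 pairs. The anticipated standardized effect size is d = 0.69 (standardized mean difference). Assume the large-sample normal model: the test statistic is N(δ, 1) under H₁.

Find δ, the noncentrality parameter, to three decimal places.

The noncentrality parameter scales effect size by the design's sample-size factor: δ = d·√n = 0.69 × √18 = 2.9274

δ ≈ 2.927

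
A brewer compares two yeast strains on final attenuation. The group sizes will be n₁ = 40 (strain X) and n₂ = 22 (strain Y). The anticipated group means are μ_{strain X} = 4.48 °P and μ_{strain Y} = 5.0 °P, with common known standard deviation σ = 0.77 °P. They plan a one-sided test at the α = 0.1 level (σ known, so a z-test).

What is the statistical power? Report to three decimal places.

Power ≈ 0.897

Standardized effect: d = |μ_{strain X} − μ_{strain Y}| / σ = |4.48 − 5.0| / 0.77 = 0.6753
Noncentrality parameter: δ = d / √(1/n₁ + 1/n₂) = 0.6753 / √(1/40 + 1/22) = 2.5442
One-sided α = 0.1 → critical value z_{0.1} = 1.282.
Power = Φ(δ − 1.282) = Φ(1.263) = 0.8966.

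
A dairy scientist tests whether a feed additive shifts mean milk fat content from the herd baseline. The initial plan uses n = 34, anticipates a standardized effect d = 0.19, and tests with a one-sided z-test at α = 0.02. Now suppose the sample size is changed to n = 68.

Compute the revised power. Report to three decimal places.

With n = 68: δ = d·√n = 0.19 × √68 = 1.5668. Critical value z_{0.02} = 2.054.
Revised power = Φ(δ − 2.054) = Φ(-0.487) = 0.3131.

Power ≈ 0.313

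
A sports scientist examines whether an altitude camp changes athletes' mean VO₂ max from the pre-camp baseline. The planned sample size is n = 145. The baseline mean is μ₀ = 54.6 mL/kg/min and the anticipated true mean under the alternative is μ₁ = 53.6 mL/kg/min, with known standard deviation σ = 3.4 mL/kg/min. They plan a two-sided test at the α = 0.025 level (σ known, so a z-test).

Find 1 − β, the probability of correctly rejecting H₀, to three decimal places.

Power ≈ 0.903

Standardized effect: d = |μ₁ − μ₀| / σ = |53.6 − 54.6| / 3.4 = 0.2941
Noncentrality parameter: δ = d·√n = 0.2941 × √145 = 3.5416
Critical value for a two-sided test at α = 0.025: z_{α/2} = 2.241.
Power = Φ(δ − 2.241) + Φ(−δ − 2.241) = Φ(1.300) + Φ(-5.783) = 0.9032 + 0.0000 = 0.9032.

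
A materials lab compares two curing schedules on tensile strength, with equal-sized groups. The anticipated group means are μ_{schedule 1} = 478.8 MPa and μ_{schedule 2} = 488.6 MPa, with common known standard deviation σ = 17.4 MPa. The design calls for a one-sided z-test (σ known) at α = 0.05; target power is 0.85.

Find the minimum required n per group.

n = 46 per group

Standardized effect: d = |μ_{schedule 1} − μ_{schedule 2}| / σ = |478.8 − 488.6| / 17.4 = 0.5632
For power 0.85 need Φ(δ − z_{0.05}) = 0.85, so δ = z_{0.05} + z_{0.15} = 1.645 + 1.036 = 2.681.
δ = d·√(n/2) ⇒ n = 2(δ/d)² = 2 × (2.681 / 0.5632)² = 45.33.
Round up to the next whole unit.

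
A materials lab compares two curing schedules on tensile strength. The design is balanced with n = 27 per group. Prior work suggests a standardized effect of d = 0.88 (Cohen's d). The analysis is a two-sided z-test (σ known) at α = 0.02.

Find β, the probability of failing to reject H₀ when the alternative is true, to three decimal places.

β ≈ 0.182

Noncentrality parameter: δ = d·√(n/2) = 0.88 × √(27/2) = 3.2333
Two-sided α = 0.02 → critical value z_{0.01} = 2.326.
Power = Φ(δ − 2.326) + Φ(−δ − 2.326) = Φ(0.907) + Φ(-5.560) = 0.8178 + 0.0000 = 0.8178.
Type II error: β = 1 − power = 1 − 0.8178 = 0.1822.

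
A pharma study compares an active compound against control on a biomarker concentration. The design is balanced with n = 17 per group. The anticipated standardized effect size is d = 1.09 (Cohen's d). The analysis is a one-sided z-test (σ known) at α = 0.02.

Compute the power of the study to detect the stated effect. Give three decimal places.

Power ≈ 0.870

Noncentrality parameter: δ = d·√(n/2) = 1.09 × √(17/2) = 3.1779
Critical value for a one-sided test at α = 0.02: z_α = 2.054.
Power = P(Z > 2.054 − δ) = Φ(1.124) = 0.8695.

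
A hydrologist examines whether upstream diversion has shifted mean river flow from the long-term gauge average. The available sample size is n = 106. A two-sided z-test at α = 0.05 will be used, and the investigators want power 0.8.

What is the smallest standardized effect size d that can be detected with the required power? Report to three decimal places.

d ≈ 0.272

Need Φ(δ − 1.960) = 0.8, so δ = 1.960 + 0.842 = 2.802.
(The second rejection-region term Φ(−δ − z_{α/2}) is negligible and dropped.)
δ = d·√n ⇒ d = δ/√n = 2.802/√106 = 0.2721.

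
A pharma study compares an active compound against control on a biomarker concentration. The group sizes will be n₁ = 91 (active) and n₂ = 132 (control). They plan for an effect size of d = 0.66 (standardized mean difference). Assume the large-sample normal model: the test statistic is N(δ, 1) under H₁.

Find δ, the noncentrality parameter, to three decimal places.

δ ≈ 4.844

δ = d / √(1/n₁ + 1/n₂) = 0.66 / √(1/91 + 1/132) = 4.8439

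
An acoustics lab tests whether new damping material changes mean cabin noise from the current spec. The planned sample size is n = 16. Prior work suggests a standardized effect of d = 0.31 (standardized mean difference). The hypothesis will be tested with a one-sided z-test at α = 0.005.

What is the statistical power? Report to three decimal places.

Noncentrality parameter: δ = d·√n = 0.31 × √16 = 1.2400
Critical value for a one-sided test at α = 0.005: z_α = 2.576.
Power = Φ(δ − 2.576) = Φ(-1.336) = 0.0908.

Power ≈ 0.091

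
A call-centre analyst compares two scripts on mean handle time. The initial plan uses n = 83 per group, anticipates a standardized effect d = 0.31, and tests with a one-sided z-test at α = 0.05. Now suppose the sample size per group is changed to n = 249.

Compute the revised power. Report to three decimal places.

Power ≈ 0.965

With n = 249 per group: δ = d·√(n/2) = 0.31 × √(249/2) = 3.4590. Critical value z_{0.05} = 1.645.
Revised power = Φ(δ − 1.645) = Φ(1.814) = 0.9652.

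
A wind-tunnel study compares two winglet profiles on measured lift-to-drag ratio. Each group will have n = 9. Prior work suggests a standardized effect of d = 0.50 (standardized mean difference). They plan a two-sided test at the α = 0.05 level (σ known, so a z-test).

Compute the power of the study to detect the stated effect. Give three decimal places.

Noncentrality parameter: δ = d·√(n/2) = 0.50 × √(9/2) = 1.0607
Two-sided α = 0.05 → critical value z_{0.025} = 1.960.
Power = Φ(δ − 1.960) + Φ(−δ − 1.960) = Φ(-0.899) + Φ(-3.021) = 0.1842 + 0.0013 = 0.1855.

Power ≈ 0.186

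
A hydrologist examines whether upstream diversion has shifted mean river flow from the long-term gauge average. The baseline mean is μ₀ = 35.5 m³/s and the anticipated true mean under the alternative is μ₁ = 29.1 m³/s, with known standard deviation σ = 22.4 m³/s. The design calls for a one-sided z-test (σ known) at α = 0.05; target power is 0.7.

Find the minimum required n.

n = 58

Standardized effect: d = |μ₁ − μ₀| / σ = |29.1 − 35.5| / 22.4 = 0.2857
Set Φ(δ − 1.645) = 0.7; then δ − 1.645 = Φ⁻¹(0.7) = 0.524, giving δ = 2.169.
δ = d·√n ⇒ n = (δ/d)² = (2.169 / 0.2857)² = 57.64.
Round up to the next whole unit.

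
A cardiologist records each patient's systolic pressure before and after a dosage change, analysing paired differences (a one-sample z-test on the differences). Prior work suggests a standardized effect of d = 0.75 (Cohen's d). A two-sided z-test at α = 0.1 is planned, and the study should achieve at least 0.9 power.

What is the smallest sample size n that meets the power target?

n = 16

For power 0.9 need Φ(δ − z_{0.05}) = 0.9, so δ = z_{0.05} + z_{0.10} = 1.645 + 1.282 = 2.926.
(The Φ(−δ − z_{α/2}) term is vanishingly small for δ > 0 and is dropped in the standard sample-size formula.)
δ = d·√n ⇒ n = (δ/d)² = (2.926 / 0.75)² = 15.22.
Rounding up, n = 16.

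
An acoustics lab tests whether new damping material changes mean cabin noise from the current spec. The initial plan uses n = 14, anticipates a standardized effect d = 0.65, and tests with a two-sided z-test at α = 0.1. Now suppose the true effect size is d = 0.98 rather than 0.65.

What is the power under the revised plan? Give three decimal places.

With d = 0.98: δ = d·√n = 0.98 × √14 = 3.6668. Critical value z_{0.05} = 1.645.
Revised power = Φ(δ − 1.645) + Φ(−δ − 1.645) = Φ(2.022) + Φ(-5.312) = 0.9784 + 0.0000 = 0.9784.

Power ≈ 0.978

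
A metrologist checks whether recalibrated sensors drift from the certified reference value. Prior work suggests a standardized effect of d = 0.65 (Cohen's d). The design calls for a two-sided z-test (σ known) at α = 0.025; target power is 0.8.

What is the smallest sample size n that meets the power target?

For power 0.8 need Φ(δ − z_{0.0125}) = 0.8, so δ = z_{0.0125} + z_{0.20} = 2.241 + 0.842 = 3.083.
(Ignoring the negligible lower-tail rejection probability gives the usual closed-form inversion.)
δ = d·√n ⇒ n = (δ/d)² = (3.083 / 0.65)² = 22.50.
Round up to the next whole unit.

n = 23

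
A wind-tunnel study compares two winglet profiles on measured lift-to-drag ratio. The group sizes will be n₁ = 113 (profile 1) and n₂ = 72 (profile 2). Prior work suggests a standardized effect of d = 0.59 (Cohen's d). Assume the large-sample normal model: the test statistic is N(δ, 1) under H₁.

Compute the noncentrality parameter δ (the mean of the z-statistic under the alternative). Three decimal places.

δ ≈ 3.913

The noncentrality parameter scales effect size by the design's sample-size factor: δ = d / √(1/n₁ + 1/n₂) = 0.59 / √(1/113 + 1/72) = 3.9127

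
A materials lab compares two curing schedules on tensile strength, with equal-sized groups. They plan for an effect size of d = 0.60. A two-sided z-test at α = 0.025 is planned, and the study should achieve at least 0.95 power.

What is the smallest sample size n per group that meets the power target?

For power 0.95 need Φ(δ − z_{0.0125}) = 0.95, so δ = z_{0.0125} + z_{0.05} = 2.241 + 1.645 = 3.886.
(The Φ(−δ − z_{α/2}) term is vanishingly small for δ > 0 and is dropped in the standard sample-size formula.)
δ = d·√(n/2) ⇒ n = 2(δ/d)² = 2 × (3.886 / 0.60)² = 83.91.
Rounding up, n = 84 per group.

n = 84 per group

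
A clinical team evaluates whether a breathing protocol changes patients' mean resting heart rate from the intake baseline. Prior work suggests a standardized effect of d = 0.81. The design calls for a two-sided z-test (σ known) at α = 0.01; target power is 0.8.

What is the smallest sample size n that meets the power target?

For power 0.8 need Φ(δ − z_{0.005}) = 0.8, so δ = z_{0.005} + z_{0.20} = 2.576 + 0.842 = 3.417.
(For δ > 0 the lower-tail rejection region contributes negligibly to power, so the one-term inversion is standard.)
δ = d·√n ⇒ n = (δ/d)² = (3.417 / 0.81)² = 17.80.
Round up to the next whole unit.

n = 18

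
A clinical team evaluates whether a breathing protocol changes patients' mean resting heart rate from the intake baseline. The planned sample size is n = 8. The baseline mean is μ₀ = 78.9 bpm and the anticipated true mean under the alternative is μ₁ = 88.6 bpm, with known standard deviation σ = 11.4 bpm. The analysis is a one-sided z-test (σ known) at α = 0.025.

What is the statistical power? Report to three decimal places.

Standardized effect: d = |μ₁ − μ₀| / σ = |88.6 − 78.9| / 11.4 = 0.8509
Noncentrality parameter: δ = d·√n = 0.8509 × √8 = 2.4066
Critical value for a one-sided test at α = 0.025: z_α = 1.960.
Power = Φ(δ − 1.960) = Φ(0.447) = 0.6724.

Power ≈ 0.672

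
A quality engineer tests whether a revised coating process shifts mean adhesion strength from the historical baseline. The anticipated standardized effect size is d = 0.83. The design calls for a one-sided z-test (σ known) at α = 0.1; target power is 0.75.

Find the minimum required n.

Set Φ(δ − 1.282) = 0.75; then δ − 1.282 = Φ⁻¹(0.75) = 0.674, giving δ = 1.956.
δ = d·√n ⇒ n = (δ/d)² = (1.956 / 0.83)² = 5.55.
Rounding up, n = 6.

n = 6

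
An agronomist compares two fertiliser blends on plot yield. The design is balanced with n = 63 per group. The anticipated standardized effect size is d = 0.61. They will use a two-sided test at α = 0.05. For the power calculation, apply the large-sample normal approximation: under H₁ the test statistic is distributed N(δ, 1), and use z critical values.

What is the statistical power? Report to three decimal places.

Power ≈ 0.928

Noncentrality parameter: δ = d·√(n/2) = 0.61 × √(63/2) = 3.4236
Critical value for a two-sided test at α = 0.05: z_{α/2} = 1.960.
Power = Φ(δ − 1.960) + Φ(−δ − 1.960) = Φ(1.464) + Φ(-5.384) = 0.9284 + 0.0000 = 0.9284.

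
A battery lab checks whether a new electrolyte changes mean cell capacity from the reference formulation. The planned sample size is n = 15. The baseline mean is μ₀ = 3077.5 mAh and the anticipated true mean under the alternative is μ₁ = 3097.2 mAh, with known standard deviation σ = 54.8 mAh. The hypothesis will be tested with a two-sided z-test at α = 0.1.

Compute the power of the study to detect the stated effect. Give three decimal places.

Standardized effect: d = |μ₁ − μ₀| / σ = |3097.2 − 3077.5| / 54.8 = 0.3595
Noncentrality parameter: δ = d·√n = 0.3595 × √15 = 1.3923
Critical value for a two-sided test at α = 0.1: z_{α/2} = 1.645.
Power = Φ(δ − 1.645) + Φ(−δ − 1.645) = Φ(-0.253) + Φ(-3.037) = 0.4003 + 0.0012 = 0.4015.

Power ≈ 0.401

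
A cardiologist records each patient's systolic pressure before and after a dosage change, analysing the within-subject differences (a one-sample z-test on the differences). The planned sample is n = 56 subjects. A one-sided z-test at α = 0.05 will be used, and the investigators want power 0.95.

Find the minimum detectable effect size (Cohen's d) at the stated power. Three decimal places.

Required noncentrality: δ = z_{0.05} + z_{0.05} = 1.645 + 1.645 = 3.290.
δ = d·√n ⇒ d = δ/√n = 3.290/√56 = 0.4396.

d ≈ 0.440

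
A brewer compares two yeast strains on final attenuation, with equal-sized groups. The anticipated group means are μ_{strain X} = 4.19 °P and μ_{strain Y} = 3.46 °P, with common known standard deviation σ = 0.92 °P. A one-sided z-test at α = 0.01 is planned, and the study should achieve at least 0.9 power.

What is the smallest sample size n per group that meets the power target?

Standardized effect: d = |μ_{strain X} − μ_{strain Y}| / σ = |4.19 − 3.46| / 0.92 = 0.7935
Set Φ(δ − 2.326) = 0.9; then δ − 2.326 = Φ⁻¹(0.9) = 1.282, giving δ = 3.608.
δ = d·√(n/2) ⇒ n = 2(δ/d)² = 2 × (3.608 / 0.7935)² = 41.35.
Round up to the next whole unit.

n = 42 per group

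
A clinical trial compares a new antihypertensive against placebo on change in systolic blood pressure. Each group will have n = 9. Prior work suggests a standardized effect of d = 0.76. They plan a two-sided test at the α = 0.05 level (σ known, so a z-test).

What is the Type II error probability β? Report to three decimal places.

Noncentrality parameter: λ = d·√(n/2) = 0.76 × √(9/2) = 1.6122
Two-sided α = 0.05 → critical value z_{0.025} = 1.960.
Power = Φ(λ − 1.960) + Φ(−λ − 1.960) = Φ(-0.348) + Φ(-3.572) = 0.3640 + 0.0002 = 0.3642.
Type II error: β = 1 − power = 1 − 0.3642 = 0.6358.

β ≈ 0.636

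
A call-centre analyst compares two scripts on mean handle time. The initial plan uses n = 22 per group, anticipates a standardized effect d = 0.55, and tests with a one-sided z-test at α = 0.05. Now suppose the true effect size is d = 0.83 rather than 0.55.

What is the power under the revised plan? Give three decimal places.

Power ≈ 0.866

With d = 0.83: δ = d·√(n/2) = 0.83 × √(22/2) = 2.7528. Critical value z_{0.05} = 1.645.
Revised power = Φ(δ − 1.645) = Φ(1.108) = 0.8661.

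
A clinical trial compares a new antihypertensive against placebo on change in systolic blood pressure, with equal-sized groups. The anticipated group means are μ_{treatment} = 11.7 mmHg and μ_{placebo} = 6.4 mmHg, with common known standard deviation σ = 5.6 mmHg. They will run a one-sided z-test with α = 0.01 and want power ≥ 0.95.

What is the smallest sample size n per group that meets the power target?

n = 36 per group

Standardized effect: d = |μ_{treatment} − μ_{placebo}| / σ = |11.7 − 6.4| / 5.6 = 0.9464
For power 0.95 need Φ(δ − z_{0.01}) = 0.95, so δ = z_{0.01} + z_{0.05} = 2.326 + 1.645 = 3.971.
δ = d·√(n/2) ⇒ n = 2(δ/d)² = 2 × (3.971 / 0.9464)² = 35.21.
Round up to the next whole unit.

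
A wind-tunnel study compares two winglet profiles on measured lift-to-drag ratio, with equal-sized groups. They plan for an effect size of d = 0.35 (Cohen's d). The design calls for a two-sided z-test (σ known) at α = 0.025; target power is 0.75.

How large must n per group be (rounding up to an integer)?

n = 139 per group

For power 0.75 need Φ(δ − z_{0.0125}) = 0.75, so δ = z_{0.0125} + z_{0.25} = 2.241 + 0.674 = 2.916.
(The Φ(−δ − z_{α/2}) term is vanishingly small for δ > 0 and is dropped in the standard sample-size formula.)
δ = d·√(n/2) ⇒ n = 2(δ/d)² = 2 × (2.916 / 0.35)² = 138.82.
Rounding up, n = 139 per group.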